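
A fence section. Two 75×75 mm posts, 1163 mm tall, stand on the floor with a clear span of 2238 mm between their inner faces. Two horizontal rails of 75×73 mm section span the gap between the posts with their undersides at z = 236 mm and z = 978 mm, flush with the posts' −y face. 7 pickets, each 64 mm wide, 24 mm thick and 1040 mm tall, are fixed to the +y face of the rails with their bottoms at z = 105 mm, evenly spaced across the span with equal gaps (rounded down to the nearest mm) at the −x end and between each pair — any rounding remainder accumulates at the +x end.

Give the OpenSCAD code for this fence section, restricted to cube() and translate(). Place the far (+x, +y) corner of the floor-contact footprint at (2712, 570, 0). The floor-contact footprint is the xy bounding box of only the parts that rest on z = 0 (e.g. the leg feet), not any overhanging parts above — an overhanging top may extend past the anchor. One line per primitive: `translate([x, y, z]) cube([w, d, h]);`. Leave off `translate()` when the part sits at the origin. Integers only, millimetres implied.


translate([324, 495, 0]) cube([75, 75, 1163]);
translate([2637, 495, 0]) cube([75, 75, 1163]);
translate([399, 495, 236]) cube([2238, 75, 73]);
translate([399, 495, 978]) cube([2238, 75, 73]);
translate([622, 570, 105]) cube([64, 24, 1040]);
translate([909, 570, 105]) cube([64, 24, 1040]);
translate([1196, 570, 105]) cube([64, 24, 1040]);
translate([1483, 570, 105]) cube([64, 24, 1040]);
translate([1770, 570, 105]) cube([64, 24, 1040]);
translate([2057, 570, 105]) cube([64, 24, 1040]);
translate([2344, 570, 105]) cube([64, 24, 1040]);


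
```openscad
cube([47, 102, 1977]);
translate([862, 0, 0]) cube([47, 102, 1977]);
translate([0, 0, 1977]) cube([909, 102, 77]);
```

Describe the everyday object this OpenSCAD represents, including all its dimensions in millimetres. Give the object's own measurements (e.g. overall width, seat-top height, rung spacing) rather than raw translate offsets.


A door frame. The clear opening is 815 mm wide and 1977 mm high. Two 47 mm wide jambs, 102 mm deep, stand either side of the opening from the floor to the top of the opening. A 77 mm thick head sits across the top of both jambs, spanning the full outside width of the frame.


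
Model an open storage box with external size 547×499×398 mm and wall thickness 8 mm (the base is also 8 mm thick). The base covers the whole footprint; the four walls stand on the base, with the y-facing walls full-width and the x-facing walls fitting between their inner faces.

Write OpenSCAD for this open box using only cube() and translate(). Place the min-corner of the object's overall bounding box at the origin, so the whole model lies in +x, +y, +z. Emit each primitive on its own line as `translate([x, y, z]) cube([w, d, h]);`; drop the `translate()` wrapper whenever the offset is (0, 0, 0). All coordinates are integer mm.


cube([547, 499, 8]);
translate([0, 0, 8]) cube([547, 8, 390]);
translate([0, 491, 8]) cube([547, 8, 390]);
translate([0, 8, 8]) cube([8, 483, 390]);
translate([539, 8, 8]) cube([8, 483, 390]);


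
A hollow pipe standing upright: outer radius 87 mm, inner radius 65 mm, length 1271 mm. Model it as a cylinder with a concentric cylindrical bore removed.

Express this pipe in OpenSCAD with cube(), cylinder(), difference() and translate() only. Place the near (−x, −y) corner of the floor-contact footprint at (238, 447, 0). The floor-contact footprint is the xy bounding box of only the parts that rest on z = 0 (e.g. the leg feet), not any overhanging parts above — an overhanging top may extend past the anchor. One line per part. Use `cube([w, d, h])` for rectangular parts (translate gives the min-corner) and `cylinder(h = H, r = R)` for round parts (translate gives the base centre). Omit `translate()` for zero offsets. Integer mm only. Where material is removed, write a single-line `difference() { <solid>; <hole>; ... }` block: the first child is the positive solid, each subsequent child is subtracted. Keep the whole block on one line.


difference() { translate([325, 534, 0]) cylinder(h = 1271, r = 87); translate([325, 534, 0]) cylinder(h = 1271, r = 65); }


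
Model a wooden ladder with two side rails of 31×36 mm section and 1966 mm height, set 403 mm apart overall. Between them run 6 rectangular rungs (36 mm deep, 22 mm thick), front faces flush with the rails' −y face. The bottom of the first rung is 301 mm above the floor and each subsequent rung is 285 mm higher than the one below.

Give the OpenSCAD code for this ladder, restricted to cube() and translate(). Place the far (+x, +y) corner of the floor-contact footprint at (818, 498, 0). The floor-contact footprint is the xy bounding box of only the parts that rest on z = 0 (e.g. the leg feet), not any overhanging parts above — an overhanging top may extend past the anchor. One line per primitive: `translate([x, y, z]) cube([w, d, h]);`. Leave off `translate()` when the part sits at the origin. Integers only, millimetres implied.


translate([415, 462, 0]) cube([31, 36, 1966]);
translate([787, 462, 0]) cube([31, 36, 1966]);
translate([446, 462, 301]) cube([341, 36, 22]);
translate([446, 462, 586]) cube([341, 36, 22]);
translate([446, 462, 871]) cube([341, 36, 22]);
translate([446, 462, 1156]) cube([341, 36, 22]);
translate([446, 462, 1441]) cube([341, 36, 22]);
translate([446, 462, 1726]) cube([341, 36, 22]);


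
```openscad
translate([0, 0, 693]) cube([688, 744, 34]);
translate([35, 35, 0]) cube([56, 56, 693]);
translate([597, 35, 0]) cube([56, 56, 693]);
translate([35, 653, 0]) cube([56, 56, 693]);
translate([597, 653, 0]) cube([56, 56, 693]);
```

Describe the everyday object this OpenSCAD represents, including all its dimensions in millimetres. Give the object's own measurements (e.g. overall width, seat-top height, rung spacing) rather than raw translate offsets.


A table: top 688 mm (x) × 744 mm (y), 34 mm thick, upper face at z = 727 mm, on four 56×56 mm square legs, each inset 35 mm from the nearest pair of top edges from z = 0 to the bottom of the top.


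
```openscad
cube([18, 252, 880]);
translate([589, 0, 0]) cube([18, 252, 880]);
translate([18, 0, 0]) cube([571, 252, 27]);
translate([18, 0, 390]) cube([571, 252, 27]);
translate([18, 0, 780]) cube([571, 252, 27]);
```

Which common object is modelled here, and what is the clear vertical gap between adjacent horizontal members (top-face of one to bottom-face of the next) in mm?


A bookshelf. The clear shelf gap is 363 mm.

Two tall side panels with 3 horizontal boards between them — a bookshelf. The first two shelf undersides are at z = 0 and z = 390; with shelf thickness 27, the clear gap is 390 − 0 − 27 = 363 mm.


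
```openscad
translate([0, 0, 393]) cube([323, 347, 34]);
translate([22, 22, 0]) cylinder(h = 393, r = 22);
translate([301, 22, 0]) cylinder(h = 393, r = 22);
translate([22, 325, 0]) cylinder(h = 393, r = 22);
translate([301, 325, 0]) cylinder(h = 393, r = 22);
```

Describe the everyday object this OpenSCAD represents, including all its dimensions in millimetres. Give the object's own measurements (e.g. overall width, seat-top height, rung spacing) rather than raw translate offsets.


A four-legged stool. The seat is a 323×347×34 mm slab whose top surface is at z = 427 mm; four round legs, each 44 mm in diameter, run from the floor (z = 0) to the underside of the seat, each leg's axis is inset half a diameter from the nearest pair of seat edges (so the leg's bounding box is flush with the corner).


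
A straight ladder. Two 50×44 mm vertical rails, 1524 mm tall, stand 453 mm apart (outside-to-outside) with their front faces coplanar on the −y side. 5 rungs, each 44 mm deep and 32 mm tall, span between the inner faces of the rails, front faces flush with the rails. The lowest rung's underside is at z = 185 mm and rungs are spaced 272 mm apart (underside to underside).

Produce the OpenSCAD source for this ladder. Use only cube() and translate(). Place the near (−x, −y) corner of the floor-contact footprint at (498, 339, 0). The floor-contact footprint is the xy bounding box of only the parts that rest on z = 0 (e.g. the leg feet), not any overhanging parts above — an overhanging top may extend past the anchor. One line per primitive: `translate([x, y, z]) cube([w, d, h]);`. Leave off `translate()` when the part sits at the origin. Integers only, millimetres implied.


// rung span = 453 - 2*50 = 353
// rung[k] z = 185 + k*272
translate([498, 339, 0]) cube([50, 44, 1524]);
translate([901, 339, 0]) cube([50, 44, 1524]);
translate([548, 339, 185]) cube([353, 44, 32]);
translate([548, 339, 457]) cube([353, 44, 32]);
translate([548, 339, 729]) cube([353, 44, 32]);
translate([548, 339, 1001]) cube([353, 44, 32]);
translate([548, 339, 1273]) cube([353, 44, 32]);


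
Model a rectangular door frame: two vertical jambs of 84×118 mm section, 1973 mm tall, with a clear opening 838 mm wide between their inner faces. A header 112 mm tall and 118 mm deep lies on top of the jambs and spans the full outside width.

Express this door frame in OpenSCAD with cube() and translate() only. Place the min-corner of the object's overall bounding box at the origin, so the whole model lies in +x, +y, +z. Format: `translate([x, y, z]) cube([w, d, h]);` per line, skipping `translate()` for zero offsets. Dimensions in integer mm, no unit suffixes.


cube([84, 118, 1973]);
translate([922, 0, 0]) cube([84, 118, 1973]);
translate([0, 0, 1973]) cube([1006, 118, 112]);


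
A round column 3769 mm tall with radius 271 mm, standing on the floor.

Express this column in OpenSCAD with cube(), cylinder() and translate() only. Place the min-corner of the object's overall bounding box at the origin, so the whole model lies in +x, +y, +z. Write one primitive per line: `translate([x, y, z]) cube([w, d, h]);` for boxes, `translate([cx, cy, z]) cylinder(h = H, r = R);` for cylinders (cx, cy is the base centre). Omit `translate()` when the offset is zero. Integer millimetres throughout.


translate([271, 271, 0]) cylinder(h = 3769, r = 271);


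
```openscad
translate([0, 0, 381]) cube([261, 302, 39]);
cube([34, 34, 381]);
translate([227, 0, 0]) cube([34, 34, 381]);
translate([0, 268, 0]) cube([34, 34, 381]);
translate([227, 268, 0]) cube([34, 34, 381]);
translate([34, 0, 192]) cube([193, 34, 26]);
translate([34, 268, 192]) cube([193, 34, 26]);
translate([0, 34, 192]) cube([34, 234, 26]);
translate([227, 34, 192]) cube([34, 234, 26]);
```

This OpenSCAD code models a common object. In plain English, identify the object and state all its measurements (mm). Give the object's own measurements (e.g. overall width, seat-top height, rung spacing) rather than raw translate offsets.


A simple wooden stool: a rectangular seat 261 mm (x) by 302 mm (y), 39 mm thick, top face at z = 420 mm, on four square legs, each 34×34 mm in cross-section. The legs rest on z = 0, each flush with a corner of the seat. Four stretchers, 34 mm wide and 26 mm tall, connect adjacent legs with their undersides at z = 192 mm, each running between the inner faces of the legs it joins and aligned with the legs' outer faces on the other axis.


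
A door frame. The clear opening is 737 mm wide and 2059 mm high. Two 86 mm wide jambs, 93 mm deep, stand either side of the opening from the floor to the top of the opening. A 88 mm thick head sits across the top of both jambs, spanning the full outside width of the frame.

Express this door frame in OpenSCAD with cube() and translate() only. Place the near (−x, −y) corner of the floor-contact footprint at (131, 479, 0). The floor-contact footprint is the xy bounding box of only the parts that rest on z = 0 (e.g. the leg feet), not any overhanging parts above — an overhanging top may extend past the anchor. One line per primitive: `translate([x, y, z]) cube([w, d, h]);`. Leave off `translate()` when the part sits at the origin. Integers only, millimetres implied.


translate([131, 479, 0]) cube([86, 93, 2059]);
translate([954, 479, 0]) cube([86, 93, 2059]);
translate([131, 479, 2059]) cube([909, 93, 88]);


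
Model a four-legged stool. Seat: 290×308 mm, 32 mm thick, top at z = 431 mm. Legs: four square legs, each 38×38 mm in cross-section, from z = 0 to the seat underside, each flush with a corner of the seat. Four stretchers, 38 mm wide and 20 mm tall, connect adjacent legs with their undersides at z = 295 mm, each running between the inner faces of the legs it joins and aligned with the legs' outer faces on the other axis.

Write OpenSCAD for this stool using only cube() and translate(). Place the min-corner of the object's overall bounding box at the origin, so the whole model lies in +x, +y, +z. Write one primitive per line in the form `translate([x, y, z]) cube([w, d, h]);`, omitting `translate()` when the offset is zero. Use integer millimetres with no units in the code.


// leg_h = 431 - 32 = 399
// stretcher span = 290 - 2*38 = 214
translate([0, 0, 399]) cube([290, 308, 32]);
cube([38, 38, 399]);
translate([252, 0, 0]) cube([38, 38, 399]);
translate([0, 270, 0]) cube([38, 38, 399]);
translate([252, 270, 0]) cube([38, 38, 399]);
translate([38, 0, 295]) cube([214, 38, 20]);
translate([38, 270, 295]) cube([214, 38, 20]);
translate([0, 38, 295]) cube([38, 232, 20]);
translate([252, 38, 295]) cube([38, 232, 20]);


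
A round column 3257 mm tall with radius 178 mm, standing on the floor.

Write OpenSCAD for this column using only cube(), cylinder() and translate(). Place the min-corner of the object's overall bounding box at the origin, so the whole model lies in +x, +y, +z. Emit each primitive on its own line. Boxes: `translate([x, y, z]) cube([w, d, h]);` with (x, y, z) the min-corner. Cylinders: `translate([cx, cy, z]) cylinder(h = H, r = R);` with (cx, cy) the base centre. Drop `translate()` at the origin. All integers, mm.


translate([178, 178, 0]) cylinder(h = 3257, r = 178);


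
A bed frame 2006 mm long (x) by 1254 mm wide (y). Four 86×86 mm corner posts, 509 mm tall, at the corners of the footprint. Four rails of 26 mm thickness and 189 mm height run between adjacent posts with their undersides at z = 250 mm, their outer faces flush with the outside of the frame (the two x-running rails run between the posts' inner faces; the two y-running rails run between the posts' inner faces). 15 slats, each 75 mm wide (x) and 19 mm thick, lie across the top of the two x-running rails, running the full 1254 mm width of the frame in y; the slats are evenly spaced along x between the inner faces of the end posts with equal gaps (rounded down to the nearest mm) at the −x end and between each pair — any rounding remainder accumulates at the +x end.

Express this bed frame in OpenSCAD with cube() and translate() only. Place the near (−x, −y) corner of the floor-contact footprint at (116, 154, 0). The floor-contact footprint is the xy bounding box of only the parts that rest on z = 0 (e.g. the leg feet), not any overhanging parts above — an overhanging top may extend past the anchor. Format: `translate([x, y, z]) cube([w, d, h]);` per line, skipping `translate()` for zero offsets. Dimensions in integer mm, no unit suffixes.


// slat z = rail_z + rail_h = 250 + 189 = 439
// slat gap = ⌊(1834 − 15·75) / 16⌋ = 44
translate([116, 154, 0]) cube([86, 86, 509]);
translate([116, 1322, 0]) cube([86, 86, 509]);
translate([2036, 154, 0]) cube([86, 86, 509]);
translate([2036, 1322, 0]) cube([86, 86, 509]);
translate([202, 154, 250]) cube([1834, 26, 189]);
translate([202, 1382, 250]) cube([1834, 26, 189]);
translate([116, 240, 250]) cube([26, 1082, 189]);
translate([2096, 240, 250]) cube([26, 1082, 189]);
translate([246, 154, 439]) cube([75, 1254, 19]);
translate([365, 154, 439]) cube([75, 1254, 19]);
translate([484, 154, 439]) cube([75, 1254, 19]);
translate([603, 154, 439]) cube([75, 1254, 19]);
translate([722, 154, 439]) cube([75, 1254, 19]);
translate([841, 154, 439]) cube([75, 1254, 19]);
translate([960, 154, 439]) cube([75, 1254, 19]);
translate([1079, 154, 439]) cube([75, 1254, 19]);
translate([1198, 154, 439]) cube([75, 1254, 19]);
translate([1317, 154, 439]) cube([75, 1254, 19]);
translate([1436, 154, 439]) cube([75, 1254, 19]);
translate([1555, 154, 439]) cube([75, 1254, 19]);
translate([1674, 154, 439]) cube([75, 1254, 19]);
translate([1793, 154, 439]) cube([75, 1254, 19]);
translate([1912, 154, 439]) cube([75, 1254, 19]);


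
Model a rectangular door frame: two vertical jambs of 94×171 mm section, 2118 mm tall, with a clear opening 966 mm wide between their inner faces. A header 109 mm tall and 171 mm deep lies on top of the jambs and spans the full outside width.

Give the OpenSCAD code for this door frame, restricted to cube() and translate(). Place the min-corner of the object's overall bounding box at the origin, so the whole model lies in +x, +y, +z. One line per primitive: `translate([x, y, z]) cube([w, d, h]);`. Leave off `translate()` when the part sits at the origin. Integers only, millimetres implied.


cube([94, 171, 2118]);
translate([1060, 0, 0]) cube([94, 171, 2118]);
translate([0, 0, 2118]) cube([1154, 171, 109]);


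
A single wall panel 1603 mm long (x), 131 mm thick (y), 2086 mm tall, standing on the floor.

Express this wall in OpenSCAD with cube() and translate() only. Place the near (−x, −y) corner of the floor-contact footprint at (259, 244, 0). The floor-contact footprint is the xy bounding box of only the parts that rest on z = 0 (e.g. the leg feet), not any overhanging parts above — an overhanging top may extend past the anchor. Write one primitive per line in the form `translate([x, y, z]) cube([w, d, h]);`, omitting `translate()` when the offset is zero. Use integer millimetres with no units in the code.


translate([259, 244, 0]) cube([1603, 131, 2086]);


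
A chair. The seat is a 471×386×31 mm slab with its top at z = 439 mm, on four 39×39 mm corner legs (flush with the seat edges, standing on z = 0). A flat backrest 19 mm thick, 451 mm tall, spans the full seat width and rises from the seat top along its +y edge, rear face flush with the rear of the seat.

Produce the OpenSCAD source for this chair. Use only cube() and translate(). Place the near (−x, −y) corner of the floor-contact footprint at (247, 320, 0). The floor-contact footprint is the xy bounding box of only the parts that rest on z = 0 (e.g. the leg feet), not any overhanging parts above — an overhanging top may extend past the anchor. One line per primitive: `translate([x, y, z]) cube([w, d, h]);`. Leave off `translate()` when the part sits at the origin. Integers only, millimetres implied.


translate([247, 320, 408]) cube([471, 386, 31]);
translate([247, 320, 0]) cube([39, 39, 408]);
translate([679, 320, 0]) cube([39, 39, 408]);
translate([247, 667, 0]) cube([39, 39, 408]);
translate([679, 667, 0]) cube([39, 39, 408]);
translate([247, 687, 439]) cube([471, 19, 451]);


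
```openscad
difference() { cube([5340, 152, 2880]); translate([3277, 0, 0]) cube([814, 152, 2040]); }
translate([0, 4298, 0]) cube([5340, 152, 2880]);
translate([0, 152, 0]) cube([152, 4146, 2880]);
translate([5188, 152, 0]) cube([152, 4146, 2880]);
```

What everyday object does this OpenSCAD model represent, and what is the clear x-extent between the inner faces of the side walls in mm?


A single room. The interior width is 5036 mm.

Four walls enclosing a rectangle with a door in the front wall — a room. Outside width 5340 minus two 152 mm walls gives 5036 mm.


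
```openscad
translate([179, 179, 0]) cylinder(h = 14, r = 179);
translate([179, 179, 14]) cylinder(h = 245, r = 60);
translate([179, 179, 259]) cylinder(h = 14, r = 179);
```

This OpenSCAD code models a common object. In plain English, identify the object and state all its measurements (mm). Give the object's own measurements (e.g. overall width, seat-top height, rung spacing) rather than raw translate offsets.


A spool: two coaxial disc flanges of radius 179 mm and thickness 14 mm, joined by a core cylinder of radius 60 mm and height 245 mm. The lower flange rests on z = 0 and the three cylinders share a vertical axis.


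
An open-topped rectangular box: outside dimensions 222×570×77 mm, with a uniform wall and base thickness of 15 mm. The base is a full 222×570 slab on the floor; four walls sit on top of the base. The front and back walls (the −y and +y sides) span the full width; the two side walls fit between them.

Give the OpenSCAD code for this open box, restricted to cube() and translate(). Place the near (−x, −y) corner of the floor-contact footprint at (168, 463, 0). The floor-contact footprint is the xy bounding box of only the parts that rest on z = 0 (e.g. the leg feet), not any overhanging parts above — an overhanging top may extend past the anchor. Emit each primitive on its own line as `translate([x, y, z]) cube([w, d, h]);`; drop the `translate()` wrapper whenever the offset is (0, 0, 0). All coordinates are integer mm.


translate([168, 463, 0]) cube([222, 570, 15]);
translate([168, 463, 15]) cube([222, 15, 62]);
translate([168, 1018, 15]) cube([222, 15, 62]);
translate([168, 478, 15]) cube([15, 540, 62]);
translate([375, 478, 15]) cube([15, 540, 62]);


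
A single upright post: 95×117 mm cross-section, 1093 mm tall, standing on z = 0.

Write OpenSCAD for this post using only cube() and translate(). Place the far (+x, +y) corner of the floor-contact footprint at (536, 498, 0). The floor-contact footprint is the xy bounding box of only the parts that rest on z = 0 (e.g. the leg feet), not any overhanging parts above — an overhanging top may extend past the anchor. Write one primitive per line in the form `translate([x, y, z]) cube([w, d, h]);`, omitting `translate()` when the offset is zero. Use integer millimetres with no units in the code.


translate([441, 381, 0]) cube([95, 117, 1093]);


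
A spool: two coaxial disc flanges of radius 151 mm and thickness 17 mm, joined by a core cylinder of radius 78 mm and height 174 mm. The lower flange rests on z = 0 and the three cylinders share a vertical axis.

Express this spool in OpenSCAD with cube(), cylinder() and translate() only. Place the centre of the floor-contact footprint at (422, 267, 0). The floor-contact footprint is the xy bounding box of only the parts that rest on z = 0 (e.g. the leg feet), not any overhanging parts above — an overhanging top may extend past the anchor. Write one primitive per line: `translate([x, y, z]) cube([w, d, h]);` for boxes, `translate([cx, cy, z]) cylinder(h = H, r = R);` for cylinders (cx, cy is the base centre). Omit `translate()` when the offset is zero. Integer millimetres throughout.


translate([422, 267, 0]) cylinder(h = 17, r = 151);
translate([422, 267, 17]) cylinder(h = 174, r = 78);
translate([422, 267, 191]) cylinder(h = 17, r = 151);


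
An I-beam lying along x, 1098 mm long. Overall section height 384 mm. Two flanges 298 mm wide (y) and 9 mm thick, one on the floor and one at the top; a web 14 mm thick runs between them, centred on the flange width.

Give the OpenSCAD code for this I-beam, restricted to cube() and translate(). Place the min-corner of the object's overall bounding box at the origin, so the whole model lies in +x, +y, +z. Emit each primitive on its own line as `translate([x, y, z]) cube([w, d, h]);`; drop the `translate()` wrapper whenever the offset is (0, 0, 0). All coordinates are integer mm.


cube([1098, 298, 9]);
translate([0, 142, 9]) cube([1098, 14, 366]);
translate([0, 0, 375]) cube([1098, 298, 9]);


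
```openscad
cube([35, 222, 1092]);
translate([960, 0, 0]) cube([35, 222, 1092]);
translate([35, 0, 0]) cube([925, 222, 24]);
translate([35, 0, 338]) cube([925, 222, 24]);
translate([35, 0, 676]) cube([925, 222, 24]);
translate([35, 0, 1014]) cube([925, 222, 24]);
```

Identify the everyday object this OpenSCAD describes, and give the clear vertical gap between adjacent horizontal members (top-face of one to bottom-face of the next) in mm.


A bookshelf. The clear shelf gap is 314 mm.

Two tall side panels with 4 horizontal boards between them — a bookshelf. The first two shelf undersides are at z = 0 and z = 338; with shelf thickness 24, the clear gap is 338 − 0 − 24 = 314 mm.


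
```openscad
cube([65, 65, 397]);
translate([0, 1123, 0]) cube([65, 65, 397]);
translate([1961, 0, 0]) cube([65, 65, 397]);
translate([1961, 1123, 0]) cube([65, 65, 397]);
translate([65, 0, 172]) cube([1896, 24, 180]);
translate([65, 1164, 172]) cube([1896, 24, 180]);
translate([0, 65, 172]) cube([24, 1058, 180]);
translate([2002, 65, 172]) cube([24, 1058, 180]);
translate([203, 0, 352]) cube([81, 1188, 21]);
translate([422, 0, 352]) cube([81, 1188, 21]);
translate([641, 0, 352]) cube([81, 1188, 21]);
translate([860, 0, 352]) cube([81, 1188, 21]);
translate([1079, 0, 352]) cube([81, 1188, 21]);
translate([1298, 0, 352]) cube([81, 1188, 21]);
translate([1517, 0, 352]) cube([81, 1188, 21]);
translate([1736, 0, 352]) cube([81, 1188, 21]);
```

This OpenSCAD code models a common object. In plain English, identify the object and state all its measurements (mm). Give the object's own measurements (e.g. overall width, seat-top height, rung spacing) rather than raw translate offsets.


A bed frame 2026 mm long (x) by 1188 mm wide (y). Four 65×65 mm corner posts, 397 mm tall, at the corners of the footprint. Four rails of 24 mm thickness and 180 mm height run between adjacent posts with their undersides at z = 172 mm, their outer faces flush with the outside of the frame (the two x-running rails run between the posts' inner faces; the two y-running rails run between the posts' inner faces). 8 slats, each 81 mm wide (x) and 21 mm thick, lie across the top of the two x-running rails, running the full 1188 mm width of the frame in y; along x they sit between the end posts with a 138 mm gap after the −x posts and between neighbouring slats, leaving 144 mm before the +x posts.


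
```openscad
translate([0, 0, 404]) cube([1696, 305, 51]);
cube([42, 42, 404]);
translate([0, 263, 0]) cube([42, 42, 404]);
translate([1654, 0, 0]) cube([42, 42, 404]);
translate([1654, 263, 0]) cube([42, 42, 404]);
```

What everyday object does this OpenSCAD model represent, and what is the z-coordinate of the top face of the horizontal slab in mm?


A bench. The seat-top height is 455 mm.

A long slab on four corner posts — a bench. The slab sits at z = 404 with thickness 51, so the top is 404 + 51 = 455 mm.


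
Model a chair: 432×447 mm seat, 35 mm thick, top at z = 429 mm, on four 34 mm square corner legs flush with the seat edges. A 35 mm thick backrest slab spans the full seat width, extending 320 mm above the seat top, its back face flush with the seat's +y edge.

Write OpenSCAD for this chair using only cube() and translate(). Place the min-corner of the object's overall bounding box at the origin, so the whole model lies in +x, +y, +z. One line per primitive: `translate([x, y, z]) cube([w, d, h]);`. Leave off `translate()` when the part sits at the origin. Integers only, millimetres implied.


translate([0, 0, 394]) cube([432, 447, 35]);
cube([34, 34, 394]);
translate([398, 0, 0]) cube([34, 34, 394]);
translate([0, 413, 0]) cube([34, 34, 394]);
translate([398, 413, 0]) cube([34, 34, 394]);
translate([0, 412, 429]) cube([432, 35, 320]);


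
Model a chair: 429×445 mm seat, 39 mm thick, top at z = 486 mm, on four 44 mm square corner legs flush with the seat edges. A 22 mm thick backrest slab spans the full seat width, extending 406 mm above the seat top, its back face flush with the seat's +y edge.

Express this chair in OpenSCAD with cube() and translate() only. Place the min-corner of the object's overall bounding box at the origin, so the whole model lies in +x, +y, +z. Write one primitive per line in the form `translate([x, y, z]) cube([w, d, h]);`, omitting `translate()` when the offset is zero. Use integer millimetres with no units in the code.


translate([0, 0, 447]) cube([429, 445, 39]);
cube([44, 44, 447]);
translate([385, 0, 0]) cube([44, 44, 447]);
translate([0, 401, 0]) cube([44, 44, 447]);
translate([385, 401, 0]) cube([44, 44, 447]);
translate([0, 423, 486]) cube([429, 22, 406]);


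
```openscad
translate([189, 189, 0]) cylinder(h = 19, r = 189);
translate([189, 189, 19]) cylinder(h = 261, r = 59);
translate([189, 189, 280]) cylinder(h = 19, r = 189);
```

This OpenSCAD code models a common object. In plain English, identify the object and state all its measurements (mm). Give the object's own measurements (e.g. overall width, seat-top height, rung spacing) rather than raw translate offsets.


A spool: two coaxial disc flanges of radius 189 mm and thickness 19 mm, joined by a core cylinder of radius 59 mm and height 261 mm. The lower flange rests on z = 0 and the three cylinders share a vertical axis.


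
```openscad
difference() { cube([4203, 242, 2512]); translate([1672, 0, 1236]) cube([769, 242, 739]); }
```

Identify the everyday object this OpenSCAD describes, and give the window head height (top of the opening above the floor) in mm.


A wall with a window opening. The window head height is 1975 mm.

A wall with a rectangular opening subtracted — a window. Sill at z = 1236, opening 739 mm tall, so the head is at 1236 + 739 = 1975 mm.


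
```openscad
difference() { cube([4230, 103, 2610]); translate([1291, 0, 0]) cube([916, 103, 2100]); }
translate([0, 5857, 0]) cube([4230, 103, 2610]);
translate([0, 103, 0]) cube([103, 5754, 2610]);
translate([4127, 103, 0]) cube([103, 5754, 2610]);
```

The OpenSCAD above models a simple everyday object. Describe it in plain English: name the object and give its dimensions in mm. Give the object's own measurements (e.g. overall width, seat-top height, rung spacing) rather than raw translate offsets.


A single room: four walls, each 2610 mm tall and 103 mm thick, enclosing an outside footprint 4230×5960 mm (x × y), no floor or roof. The front and back walls (−y and +y sides) run the full x-width; the side walls fit between their inner faces. A door opening 916 mm wide and 2100 mm tall is cut through the front wall from the floor up, its −x edge 1291 mm from the wall's −x end.


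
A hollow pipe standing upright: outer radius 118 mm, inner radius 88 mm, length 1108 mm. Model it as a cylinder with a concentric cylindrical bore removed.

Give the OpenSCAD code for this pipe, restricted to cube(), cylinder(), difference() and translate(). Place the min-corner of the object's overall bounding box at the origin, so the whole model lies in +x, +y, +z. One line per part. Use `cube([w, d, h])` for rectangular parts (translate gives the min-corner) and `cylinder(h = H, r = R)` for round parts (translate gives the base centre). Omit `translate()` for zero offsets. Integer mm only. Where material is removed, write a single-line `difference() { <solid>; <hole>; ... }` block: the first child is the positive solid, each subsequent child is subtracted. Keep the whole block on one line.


difference() { translate([118, 118, 0]) cylinder(h = 1108, r = 118); translate([118, 118, 0]) cylinder(h = 1108, r = 88); }


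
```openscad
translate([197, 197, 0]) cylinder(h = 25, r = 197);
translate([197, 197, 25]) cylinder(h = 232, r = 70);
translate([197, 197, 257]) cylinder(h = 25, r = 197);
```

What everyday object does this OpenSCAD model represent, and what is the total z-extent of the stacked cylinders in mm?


A spool. The overall height is 282 mm.

Three coaxial cylinders, large–small–large — a spool. Two 25 mm flanges and a 232 mm core give 25 + 232 + 25 = 282 mm.


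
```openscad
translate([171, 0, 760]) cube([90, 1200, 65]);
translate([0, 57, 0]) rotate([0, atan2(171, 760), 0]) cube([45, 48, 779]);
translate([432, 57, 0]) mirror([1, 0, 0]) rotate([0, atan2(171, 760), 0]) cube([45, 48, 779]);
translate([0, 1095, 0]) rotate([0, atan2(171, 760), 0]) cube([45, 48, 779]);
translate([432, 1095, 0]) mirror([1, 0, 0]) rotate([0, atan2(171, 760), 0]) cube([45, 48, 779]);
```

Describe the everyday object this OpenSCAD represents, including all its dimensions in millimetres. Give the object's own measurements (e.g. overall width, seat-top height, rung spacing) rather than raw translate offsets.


A sawhorse. A 90×1200×65 mm beam (x, y, z) sits on two A-frame leg pairs. Each pair is two raked legs of 45×48 mm section (48 mm along y) splaying symmetrically in x. Each leg rises 760 mm vertically over 171 mm of horizontal reach and is 779 mm long along its own axis. Every leg's outer bottom edge rests on the floor and its outer top edge meets a bottom edge of the beam — the left legs (tilting toward +x) meet the beam's −x bottom edge, the right legs (their mirror images, tilting toward −x) meet its +x bottom edge — so the leg tops tuck under the beam, the beam's underside is 760 mm above the floor, and the feet are 432 mm apart outside-to-outside with the beam centred between them. The two leg pairs are set in 57 mm from either end of the beam.


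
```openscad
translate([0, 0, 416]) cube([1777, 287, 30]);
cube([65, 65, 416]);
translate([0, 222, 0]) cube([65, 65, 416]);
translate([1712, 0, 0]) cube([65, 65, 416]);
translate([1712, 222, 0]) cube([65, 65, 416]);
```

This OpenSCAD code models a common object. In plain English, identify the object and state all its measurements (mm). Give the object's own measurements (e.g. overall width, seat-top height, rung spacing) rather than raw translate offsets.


A bench: a 1777×287 mm seat slab, 30 mm thick, top at z = 446 mm, on four 65×65 mm square legs flush with the seat corners and standing on z = 0.


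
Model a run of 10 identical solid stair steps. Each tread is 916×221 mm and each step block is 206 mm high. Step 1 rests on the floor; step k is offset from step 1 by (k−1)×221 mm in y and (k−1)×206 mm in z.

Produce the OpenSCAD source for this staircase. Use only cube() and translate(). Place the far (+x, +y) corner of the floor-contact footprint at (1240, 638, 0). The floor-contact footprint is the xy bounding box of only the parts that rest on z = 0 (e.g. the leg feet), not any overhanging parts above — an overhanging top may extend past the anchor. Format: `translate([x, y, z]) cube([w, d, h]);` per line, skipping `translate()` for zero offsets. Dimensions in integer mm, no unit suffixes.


translate([324, 417, 0]) cube([916, 221, 206]);
translate([324, 638, 206]) cube([916, 221, 206]);
translate([324, 859, 412]) cube([916, 221, 206]);
translate([324, 1080, 618]) cube([916, 221, 206]);
translate([324, 1301, 824]) cube([916, 221, 206]);
translate([324, 1522, 1030]) cube([916, 221, 206]);
translate([324, 1743, 1236]) cube([916, 221, 206]);
translate([324, 1964, 1442]) cube([916, 221, 206]);
translate([324, 2185, 1648]) cube([916, 221, 206]);
translate([324, 2406, 1854]) cube([916, 221, 206]);


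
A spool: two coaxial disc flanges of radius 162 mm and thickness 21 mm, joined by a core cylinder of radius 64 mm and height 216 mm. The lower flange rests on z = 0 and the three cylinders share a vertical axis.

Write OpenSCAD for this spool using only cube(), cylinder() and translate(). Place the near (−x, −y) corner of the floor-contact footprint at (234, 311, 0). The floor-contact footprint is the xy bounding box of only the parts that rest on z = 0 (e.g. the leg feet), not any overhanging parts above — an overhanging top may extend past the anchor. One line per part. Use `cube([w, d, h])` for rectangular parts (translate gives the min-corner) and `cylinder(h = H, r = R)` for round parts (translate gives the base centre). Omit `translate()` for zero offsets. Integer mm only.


translate([396, 473, 0]) cylinder(h = 21, r = 162);
translate([396, 473, 21]) cylinder(h = 216, r = 64);
translate([396, 473, 237]) cylinder(h = 21, r = 162);


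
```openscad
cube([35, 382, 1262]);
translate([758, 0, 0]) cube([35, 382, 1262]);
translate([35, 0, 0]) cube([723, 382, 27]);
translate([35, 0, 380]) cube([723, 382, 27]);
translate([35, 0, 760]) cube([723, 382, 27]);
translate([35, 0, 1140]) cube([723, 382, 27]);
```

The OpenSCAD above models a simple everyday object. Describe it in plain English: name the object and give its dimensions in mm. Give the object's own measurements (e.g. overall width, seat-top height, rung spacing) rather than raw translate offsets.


An open bookshelf. Two side panels, each 35 mm thick, 382 mm deep and 1262 mm tall, stand 793 mm apart (outside-to-outside). Between them sit 4 shelves, each 27 mm thick and 382 mm deep, spanning the full gap between the sides. The bottom shelf rests on the floor (its underside at z = 0) and the clear gap between one shelf's top and the next shelf's underside is 353 mm.


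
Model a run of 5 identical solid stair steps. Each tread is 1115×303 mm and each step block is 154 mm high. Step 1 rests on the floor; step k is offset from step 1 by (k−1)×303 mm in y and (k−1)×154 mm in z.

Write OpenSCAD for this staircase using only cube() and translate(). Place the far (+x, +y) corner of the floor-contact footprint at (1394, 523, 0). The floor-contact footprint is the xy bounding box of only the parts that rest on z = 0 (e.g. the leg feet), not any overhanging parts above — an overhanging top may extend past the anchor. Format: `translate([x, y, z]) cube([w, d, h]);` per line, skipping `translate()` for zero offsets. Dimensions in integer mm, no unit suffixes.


translate([279, 220, 0]) cube([1115, 303, 154]);
translate([279, 523, 154]) cube([1115, 303, 154]);
translate([279, 826, 308]) cube([1115, 303, 154]);
translate([279, 1129, 462]) cube([1115, 303, 154]);
translate([279, 1432, 616]) cube([1115, 303, 154]);


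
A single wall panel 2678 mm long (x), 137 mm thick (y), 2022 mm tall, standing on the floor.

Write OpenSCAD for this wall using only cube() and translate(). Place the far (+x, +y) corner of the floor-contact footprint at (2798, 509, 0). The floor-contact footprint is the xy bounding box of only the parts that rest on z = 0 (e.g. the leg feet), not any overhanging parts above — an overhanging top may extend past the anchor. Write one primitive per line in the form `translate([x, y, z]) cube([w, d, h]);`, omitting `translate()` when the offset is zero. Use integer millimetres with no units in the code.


translate([120, 372, 0]) cube([2678, 137, 2022]);


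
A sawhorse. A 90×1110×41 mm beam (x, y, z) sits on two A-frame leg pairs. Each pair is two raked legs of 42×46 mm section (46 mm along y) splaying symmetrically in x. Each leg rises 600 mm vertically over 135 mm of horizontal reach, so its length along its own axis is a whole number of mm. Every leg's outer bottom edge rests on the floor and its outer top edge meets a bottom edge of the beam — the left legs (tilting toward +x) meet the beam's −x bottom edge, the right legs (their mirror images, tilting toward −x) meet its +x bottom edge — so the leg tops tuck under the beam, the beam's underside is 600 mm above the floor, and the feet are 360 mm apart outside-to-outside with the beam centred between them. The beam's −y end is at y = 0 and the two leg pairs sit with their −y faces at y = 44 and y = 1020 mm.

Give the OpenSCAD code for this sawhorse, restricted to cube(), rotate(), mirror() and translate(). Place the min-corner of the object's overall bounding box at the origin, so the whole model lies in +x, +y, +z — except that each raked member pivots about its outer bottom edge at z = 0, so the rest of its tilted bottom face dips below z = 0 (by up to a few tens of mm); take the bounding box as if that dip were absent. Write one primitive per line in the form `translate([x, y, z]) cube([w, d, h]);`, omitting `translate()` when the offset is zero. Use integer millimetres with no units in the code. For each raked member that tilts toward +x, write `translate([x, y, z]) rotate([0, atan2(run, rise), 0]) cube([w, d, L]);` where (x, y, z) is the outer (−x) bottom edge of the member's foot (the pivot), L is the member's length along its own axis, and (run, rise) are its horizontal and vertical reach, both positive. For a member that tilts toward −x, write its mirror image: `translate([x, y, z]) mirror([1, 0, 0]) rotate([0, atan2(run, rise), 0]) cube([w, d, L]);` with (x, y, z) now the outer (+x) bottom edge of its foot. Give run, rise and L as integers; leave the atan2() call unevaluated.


translate([135, 0, 600]) cube([90, 1110, 41]);
translate([0, 44, 0]) rotate([0, atan2(135, 600), 0]) cube([42, 46, 615]);
translate([360, 44, 0]) mirror([1, 0, 0]) rotate([0, atan2(135, 600), 0]) cube([42, 46, 615]);
translate([0, 1020, 0]) rotate([0, atan2(135, 600), 0]) cube([42, 46, 615]);
translate([360, 1020, 0]) mirror([1, 0, 0]) rotate([0, atan2(135, 600), 0]) cube([42, 46, 615]);
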